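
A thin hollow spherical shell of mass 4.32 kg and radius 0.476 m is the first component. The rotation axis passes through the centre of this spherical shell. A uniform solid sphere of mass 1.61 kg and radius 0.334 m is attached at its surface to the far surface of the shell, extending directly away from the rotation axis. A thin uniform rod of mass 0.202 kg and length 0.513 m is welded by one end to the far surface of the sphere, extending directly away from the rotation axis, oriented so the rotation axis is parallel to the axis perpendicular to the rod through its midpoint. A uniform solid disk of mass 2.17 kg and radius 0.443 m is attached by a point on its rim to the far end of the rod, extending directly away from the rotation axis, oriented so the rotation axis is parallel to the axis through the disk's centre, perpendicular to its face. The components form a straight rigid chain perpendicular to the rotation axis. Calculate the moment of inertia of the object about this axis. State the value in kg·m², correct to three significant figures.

Spherical shell: I_cm = (2/3)MR² = (2/3)(4.32)(0.476)² = 0.65254 kg·m²; axis through the centre, so I = 0.65254 kg·m².
Solid sphere: I_cm = (2/5)MR² = (2/5)(1.61)(0.334)² = 0.071842 kg·m²; centre at d = 0.476 + 0.334 = 0.81 m, so the parallel axis theorem gives I = 0.071842 + (1.61)(0.81)² = 1.1282 kg·m².
Thin rod: I_cm = (1/12)ML² = (1/12)(0.202)(0.513)² = 0.00443 kg·m²; centre at d = 0.476 + 0.334 + 0.334 + 0.2565 = 1.4005 m, so the parallel axis theorem gives I = 0.00443 + (0.202)(1.4005)² = 0.40063 kg·m².
Solid disk: I_cm = (1/2)MR² = (1/2)(2.17)(0.443)² = 0.21293 kg·m²; centre at d = 0.476 + 0.334 + 0.334 + 0.2565 + 0.2565 + 0.443 = 2.1 m, so the parallel axis theorem gives I = 0.21293 + (2.17)(2.1)² = 9.7826 kg·m².
Total I = 0.65254 + 1.1282 + 0.40063 + 9.7826 = 11.964 kg·m².

12.0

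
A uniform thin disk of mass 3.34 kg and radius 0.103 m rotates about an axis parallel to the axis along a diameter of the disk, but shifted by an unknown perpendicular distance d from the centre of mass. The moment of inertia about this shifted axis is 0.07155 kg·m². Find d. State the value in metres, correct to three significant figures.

0.137

About the centre-of-mass axis, I_cm = (1/4)MR² = (1/4)(3.34)(0.103)² = 0.0088585 kg·m².
Parallel axis theorem: I = I_cm + Md², so Md² = 0.07155 − 0.0088585 = 0.062691 kg·m².
d = √(0.062691 / 3.34) = 0.137 m.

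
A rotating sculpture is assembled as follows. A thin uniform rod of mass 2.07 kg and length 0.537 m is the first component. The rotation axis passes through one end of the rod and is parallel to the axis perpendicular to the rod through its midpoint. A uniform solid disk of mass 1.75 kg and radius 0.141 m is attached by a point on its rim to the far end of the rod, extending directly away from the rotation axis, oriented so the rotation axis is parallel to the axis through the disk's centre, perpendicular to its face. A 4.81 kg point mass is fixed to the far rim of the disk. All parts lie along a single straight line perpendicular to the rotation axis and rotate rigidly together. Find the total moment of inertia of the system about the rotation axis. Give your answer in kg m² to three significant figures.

Thin rod: I_cm = (1/12)ML² = (1/12)(2.07)(0.537)² = 0.049744 kg m²; centre at d = 0.2685 m, so I = I_cm + Md² gives I = 0.049744 + (2.07)(0.2685)² = 0.19897 kg m².
Solid disk: I_cm = (1/2)MR² = (1/2)(1.75)(0.141)² = 0.017396 kg m²; centre at d = 0.2685 + 0.2685 + 0.141 = 0.678 m, so I = I_cm + Md² gives I = 0.017396 + (1.75)(0.678)² = 0.82184 kg m².
Point mass: I_cm = 0; centre at d = 0.2685 + 0.2685 + 0.141 + 0.141 = 0.819 m, so I = I_cm + Md² gives I = 0 + (4.81)(0.819)² = 3.2264 kg m².
Total I = 0.19897 + 0.82184 + 3.2264 = 4.2472 kg m².

4.25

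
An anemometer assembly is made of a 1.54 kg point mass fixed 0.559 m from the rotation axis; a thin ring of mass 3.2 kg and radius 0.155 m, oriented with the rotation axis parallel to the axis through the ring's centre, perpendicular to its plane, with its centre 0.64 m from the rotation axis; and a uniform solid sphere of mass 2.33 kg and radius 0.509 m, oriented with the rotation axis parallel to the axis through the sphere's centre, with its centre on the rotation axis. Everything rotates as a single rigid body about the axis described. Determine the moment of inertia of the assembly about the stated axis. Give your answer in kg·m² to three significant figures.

Point mass: I_cm = 0; centre at d = 0.559 m, so I = I_cm + Md² gives I = 0 + (1.54)(0.559)² = 0.48122 kg·m².
Thin ring: I_cm = MR² = (3.2)(0.155)² = 0.07688 kg·m²; centre at d = 0.64 m, so I = I_cm + Md² gives I = 0.07688 + (3.2)(0.64)² = 1.3876 kg·m².
Solid sphere: I_cm = (2/5)MR² = (2/5)(2.33)(0.509)² = 0.24146 kg·m²; axis through the centre, so I = 0.24146 kg·m².
Total I = 0.48122 + 1.3876 + 0.24146 = 2.1103 kg·m².

2.11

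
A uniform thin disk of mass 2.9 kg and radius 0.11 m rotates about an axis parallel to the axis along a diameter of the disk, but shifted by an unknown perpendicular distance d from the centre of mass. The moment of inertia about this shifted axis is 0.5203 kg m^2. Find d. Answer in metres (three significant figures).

About the centre-of-mass axis, I_cm = (1/4)MR² = (1/4)(2.9)(0.11)² = 0.0087725 kg m^2.
Parallel axis theorem: I = I_cm + Md², so Md² = 0.5203 − 0.0087725 = 0.51153 kg m^2.
d = √(0.51153 / 2.9) = 0.41999 m.

0.420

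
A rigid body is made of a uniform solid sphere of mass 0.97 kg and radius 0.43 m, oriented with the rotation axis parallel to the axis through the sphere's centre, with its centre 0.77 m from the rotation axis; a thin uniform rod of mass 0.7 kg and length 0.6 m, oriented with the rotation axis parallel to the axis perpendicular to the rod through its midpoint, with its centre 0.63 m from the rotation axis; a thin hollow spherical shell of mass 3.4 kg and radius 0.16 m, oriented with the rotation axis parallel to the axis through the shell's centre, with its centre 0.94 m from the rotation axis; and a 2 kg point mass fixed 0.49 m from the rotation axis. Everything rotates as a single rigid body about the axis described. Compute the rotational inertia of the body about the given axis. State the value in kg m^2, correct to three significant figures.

Solid sphere: I_cm = (2/5)MR² = (2/5)(0.97)(0.43)² = 0.071741 kg m^2; centre at d = 0.77 m, so I = I_cm + Md² gives I = 0.071741 + (0.97)(0.77)² = 0.64685 kg m^2.
Thin rod: I_cm = (1/12)ML² = (1/12)(0.7)(0.6)² = 0.021 kg m^2; centre at d = 0.63 m, so I = I_cm + Md² gives I = 0.021 + (0.7)(0.63)² = 0.29883 kg m^2.
Spherical shell: I_cm = (2/3)MR² = (2/3)(3.4)(0.16)² = 0.058027 kg m^2; centre at d = 0.94 m, so I = I_cm + Md² gives I = 0.058027 + (3.4)(0.94)² = 3.0623 kg m^2.
Point mass: I_cm = 0; centre at d = 0.49 m, so I = I_cm + Md² gives I = 0 + (2)(0.49)² = 0.4802 kg m^2.
Total I = 0.64685 + 0.29883 + 3.0623 + 0.4802 = 4.4882 kg m^2.

4.49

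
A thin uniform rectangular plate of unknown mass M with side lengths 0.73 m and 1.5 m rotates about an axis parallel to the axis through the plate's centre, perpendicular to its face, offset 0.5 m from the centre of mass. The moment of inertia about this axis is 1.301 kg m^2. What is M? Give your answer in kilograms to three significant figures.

I = I_cm + Md² = (1/12)M(a²+b²) + Md² = M·[0.0833333·[(0.73)² + (1.5)²] + (0.5)²] = M·0.48191.
So M = 1.301 / 0.48191 = 2.6997 kg.

2.70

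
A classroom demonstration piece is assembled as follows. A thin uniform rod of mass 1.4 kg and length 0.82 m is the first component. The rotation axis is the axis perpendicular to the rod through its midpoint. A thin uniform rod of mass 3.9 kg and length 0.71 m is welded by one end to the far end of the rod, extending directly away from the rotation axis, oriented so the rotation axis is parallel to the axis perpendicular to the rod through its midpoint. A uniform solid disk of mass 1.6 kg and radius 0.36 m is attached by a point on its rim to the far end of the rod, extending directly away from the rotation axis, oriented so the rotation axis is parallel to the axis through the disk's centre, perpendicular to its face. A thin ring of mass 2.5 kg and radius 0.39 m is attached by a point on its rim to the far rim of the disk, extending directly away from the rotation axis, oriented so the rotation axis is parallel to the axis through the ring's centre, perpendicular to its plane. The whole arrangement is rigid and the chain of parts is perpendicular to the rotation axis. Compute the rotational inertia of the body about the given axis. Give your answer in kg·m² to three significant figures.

Thin rod: I_cm = (1/12)ML² = (1/12)(1.4)(0.82)² = 0.078447 kg·m²; axis through the centre, so I = 0.078447 kg·m².
Thin rod: I_cm = (1/12)ML² = (1/12)(3.9)(0.71)² = 0.16383 kg·m²; centre at d = 0.41 + 0.355 = 0.765 m, so I = I_cm + Md² gives I = 0.16383 + (3.9)(0.765)² = 2.4462 kg·m².
Solid disk: I_cm = (1/2)MR² = (1/2)(1.6)(0.36)² = 0.10368 kg·m²; centre at d = 0.41 + 0.355 + 0.355 + 0.36 = 1.48 m, so I = I_cm + Md² gives I = 0.10368 + (1.6)(1.48)² = 3.6083 kg·m².
Thin ring: I_cm = MR² = (2.5)(0.39)² = 0.38025 kg·m²; centre at d = 0.41 + 0.355 + 0.355 + 0.36 + 0.36 + 0.39 = 2.23 m, so I = I_cm + Md² gives I = 0.38025 + (2.5)(2.23)² = 12.812 kg·m².
Total I = 0.078447 + 2.4462 + 3.6083 + 12.812 = 18.945 kg·m².

18.9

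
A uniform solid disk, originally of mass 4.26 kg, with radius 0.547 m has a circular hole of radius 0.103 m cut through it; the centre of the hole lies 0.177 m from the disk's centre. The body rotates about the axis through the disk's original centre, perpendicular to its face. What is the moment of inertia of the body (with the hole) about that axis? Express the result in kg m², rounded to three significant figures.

0.632

Unpierced body about its centre: I₀ = (1/2)MR² = (1/2)(4.26)(0.547)² = 0.63732 kg m².
The removed disk has mass m = M·(r/R)² = (4.26)(0.103/0.547)² = 0.15105 kg (same uniform areal density).
Its moment of inertia about the rotation axis (parallel-axis theorem): I_hole = (1/2)mr² + md² = (1/2)(0.15105)(0.103)² + (0.15105)(0.177)² = 0.0055333 kg m².
Treating the hole as negative mass, I = I₀ − I_hole = 0.63732 − 0.0055333 = 0.63178 kg m².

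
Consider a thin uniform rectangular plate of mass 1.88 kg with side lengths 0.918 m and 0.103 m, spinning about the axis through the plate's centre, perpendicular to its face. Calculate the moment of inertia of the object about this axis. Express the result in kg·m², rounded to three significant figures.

I_cm = (1/12)M(a²+b²) = (1/12)(1.88)[(0.918)² + (0.103)²] = 0.13369 kg·m²; axis through the centre, so I = 0.13369 kg·m².

0.134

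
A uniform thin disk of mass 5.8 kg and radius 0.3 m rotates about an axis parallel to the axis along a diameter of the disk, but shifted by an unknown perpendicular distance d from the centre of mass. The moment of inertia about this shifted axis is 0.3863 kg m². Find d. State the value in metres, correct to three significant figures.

0.210

About the centre-of-mass axis, I_cm = (1/4)MR² = (1/4)(5.8)(0.3)² = 0.1305 kg m².
Parallel axis theorem: I = I_cm + Md², so Md² = 0.3863 − 0.1305 = 0.2558 kg m².
d = √(0.2558 / 5.8) = 0.21001 m.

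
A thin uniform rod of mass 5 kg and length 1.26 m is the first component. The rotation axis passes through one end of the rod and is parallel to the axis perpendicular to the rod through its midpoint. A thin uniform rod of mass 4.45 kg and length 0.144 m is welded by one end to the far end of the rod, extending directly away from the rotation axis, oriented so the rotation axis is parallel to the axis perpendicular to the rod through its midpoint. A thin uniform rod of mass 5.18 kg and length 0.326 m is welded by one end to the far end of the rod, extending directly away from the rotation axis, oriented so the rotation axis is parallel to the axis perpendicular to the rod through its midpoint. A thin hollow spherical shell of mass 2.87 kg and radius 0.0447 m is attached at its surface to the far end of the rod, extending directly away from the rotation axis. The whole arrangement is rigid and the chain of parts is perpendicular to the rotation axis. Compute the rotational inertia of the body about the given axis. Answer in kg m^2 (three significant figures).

Thin rod: I_cm = (1/12)ML² = (1/12)(5)(1.26)² = 0.6615 kg m^2; centre at d = 0.63 m, so I = I_cm + Md² gives I = 0.6615 + (5)(0.63)² = 2.646 kg m^2.
Thin rod: I_cm = (1/12)ML² = (1/12)(4.45)(0.144)² = 0.0076896 kg m^2; centre at d = 0.63 + 0.63 + 0.072 = 1.332 m, so I = I_cm + Md² gives I = 0.0076896 + (4.45)(1.332)² = 7.903 kg m^2.
Thin rod: I_cm = (1/12)ML² = (1/12)(5.18)(0.326)² = 0.045876 kg m^2; centre at d = 0.63 + 0.63 + 0.072 + 0.072 + 0.163 = 1.567 m, so I = I_cm + Md² gives I = 0.045876 + (5.18)(1.567)² = 12.765 kg m^2.
Spherical shell: I_cm = (2/3)MR² = (2/3)(2.87)(0.0447)² = 0.003823 kg m^2; centre at d = 0.63 + 0.63 + 0.072 + 0.072 + 0.163 + 0.163 + 0.0447 = 1.7747 m, so I = I_cm + Md² gives I = 0.003823 + (2.87)(1.7747)² = 9.0431 kg m^2.
Total I = 2.646 + 7.903 + 12.765 + 9.0431 = 32.357 kg m^2.

32.4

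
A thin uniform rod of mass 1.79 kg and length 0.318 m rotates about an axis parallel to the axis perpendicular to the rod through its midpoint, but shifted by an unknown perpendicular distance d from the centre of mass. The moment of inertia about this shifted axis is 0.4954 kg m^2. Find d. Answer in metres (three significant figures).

0.518

About the centre-of-mass axis, I_cm = (1/12)ML² = (1/12)(1.79)(0.318)² = 0.015084 kg m^2.
Parallel axis theorem: I = I_cm + Md², so Md² = 0.4954 − 0.015084 = 0.48032 kg m^2.
d = √(0.48032 / 1.79) = 0.51801 m.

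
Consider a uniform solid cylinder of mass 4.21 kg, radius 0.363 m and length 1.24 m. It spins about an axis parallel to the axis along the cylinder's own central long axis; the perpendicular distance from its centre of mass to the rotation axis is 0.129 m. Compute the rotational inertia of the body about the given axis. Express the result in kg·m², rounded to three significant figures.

0.347

I_cm = (1/2)MR² = (1/2)(4.21)(0.363)² = 0.27737 kg·m²; centre at d = 0.129 m, so the parallel axis theorem gives I = 0.27737 + (4.21)(0.129)² = 0.34743 kg·m².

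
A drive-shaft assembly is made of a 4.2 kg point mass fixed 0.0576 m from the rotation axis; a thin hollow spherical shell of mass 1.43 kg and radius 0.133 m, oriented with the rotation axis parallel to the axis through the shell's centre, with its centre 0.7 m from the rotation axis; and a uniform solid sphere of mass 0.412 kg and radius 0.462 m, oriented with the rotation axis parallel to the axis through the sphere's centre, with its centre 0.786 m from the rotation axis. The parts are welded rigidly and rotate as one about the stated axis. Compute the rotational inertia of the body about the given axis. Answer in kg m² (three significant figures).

Point mass: I_cm = 0; centre at d = 0.0576 m, so the parallel axis theorem gives I = 0 + (4.2)(0.0576)² = 0.013935 kg m².
Spherical shell: I_cm = (2/3)MR² = (2/3)(1.43)(0.133)² = 0.016864 kg m²; centre at d = 0.7 m, so the parallel axis theorem gives I = 0.016864 + (1.43)(0.7)² = 0.71756 kg m².
Solid sphere: I_cm = (2/5)MR² = (2/5)(0.412)(0.462)² = 0.035176 kg m²; centre at d = 0.786 m, so the parallel axis theorem gives I = 0.035176 + (0.412)(0.786)² = 0.28971 kg m².
Total I = 0.013935 + 0.71756 + 0.28971 = 1.0212 kg m².

1.02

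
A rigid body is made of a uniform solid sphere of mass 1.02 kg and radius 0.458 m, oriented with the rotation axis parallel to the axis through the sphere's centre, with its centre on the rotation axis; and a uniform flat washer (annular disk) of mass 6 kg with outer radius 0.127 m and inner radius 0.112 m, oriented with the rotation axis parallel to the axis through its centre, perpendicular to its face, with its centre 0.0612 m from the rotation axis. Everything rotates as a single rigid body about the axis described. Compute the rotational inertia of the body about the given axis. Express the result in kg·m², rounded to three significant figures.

Solid sphere: I_cm = (2/5)MR² = (2/5)(1.02)(0.458)² = 0.085584 kg·m²; axis through the centre, so I = 0.085584 kg·m².
Annular disk: I_cm = (1/2)M(R²+r²) = (1/2)(6)[(0.127)² + (0.112)²] = 0.086019 kg·m²; centre at d = 0.0612 m, so the parallel axis theorem gives I = 0.086019 + (6)(0.0612)² = 0.10849 kg·m².
Total I = 0.085584 + 0.10849 = 0.19408 kg·m².

0.194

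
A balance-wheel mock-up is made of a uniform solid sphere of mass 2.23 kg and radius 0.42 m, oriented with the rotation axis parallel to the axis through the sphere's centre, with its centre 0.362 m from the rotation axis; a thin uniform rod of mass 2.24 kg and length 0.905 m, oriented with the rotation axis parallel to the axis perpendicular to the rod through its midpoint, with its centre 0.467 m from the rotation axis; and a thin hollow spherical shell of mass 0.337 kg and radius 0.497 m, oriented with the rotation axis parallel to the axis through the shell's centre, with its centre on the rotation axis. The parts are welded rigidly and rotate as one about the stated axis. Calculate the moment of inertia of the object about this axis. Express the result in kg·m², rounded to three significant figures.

Solid sphere: I_cm = (2/5)MR² = (2/5)(2.23)(0.42)² = 0.15735 kg·m²; centre at d = 0.362 m, so I = I_cm + Md² gives I = 0.15735 + (2.23)(0.362)² = 0.44958 kg·m².
Thin rod: I_cm = (1/12)ML² = (1/12)(2.24)(0.905)² = 0.15288 kg·m²; centre at d = 0.467 m, so I = I_cm + Md² gives I = 0.15288 + (2.24)(0.467)² = 0.6414 kg·m².
Spherical shell: I_cm = (2/3)MR² = (2/3)(0.337)(0.497)² = 0.055495 kg·m²; axis through the centre, so I = 0.055495 kg·m².
Total I = 0.44958 + 0.6414 + 0.055495 = 1.1465 kg·m².

1.15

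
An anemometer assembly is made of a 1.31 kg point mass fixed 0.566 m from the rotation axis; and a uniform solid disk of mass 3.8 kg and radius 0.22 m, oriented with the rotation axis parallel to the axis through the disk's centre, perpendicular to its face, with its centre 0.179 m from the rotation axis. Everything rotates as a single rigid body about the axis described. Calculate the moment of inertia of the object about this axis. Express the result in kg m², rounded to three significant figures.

Point mass: I_cm = 0; centre at d = 0.566 m, so I = I_cm + Md² gives I = 0 + (1.31)(0.566)² = 0.41967 kg m².
Solid disk: I_cm = (1/2)MR² = (1/2)(3.8)(0.22)² = 0.09196 kg m²; centre at d = 0.179 m, so I = I_cm + Md² gives I = 0.09196 + (3.8)(0.179)² = 0.21372 kg m².
Total I = 0.41967 + 0.21372 = 0.63338 kg m².

0.633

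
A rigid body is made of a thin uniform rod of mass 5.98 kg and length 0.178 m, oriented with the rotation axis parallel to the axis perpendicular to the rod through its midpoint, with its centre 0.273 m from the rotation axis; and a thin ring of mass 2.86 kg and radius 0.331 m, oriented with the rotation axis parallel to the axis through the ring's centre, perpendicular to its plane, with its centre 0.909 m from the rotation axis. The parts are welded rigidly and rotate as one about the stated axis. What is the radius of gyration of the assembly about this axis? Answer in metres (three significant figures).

0.596

Thin rod: I_cm = (1/12)ML² = (1/12)(5.98)(0.178)² = 0.015789 kg m²; centre at d = 0.273 m, so the parallel axis theorem gives I = 0.015789 + (5.98)(0.273)² = 0.46147 kg m².
Thin ring: I_cm = MR² = (2.86)(0.331)² = 0.31334 kg m²; centre at d = 0.909 m, so the parallel axis theorem gives I = 0.31334 + (2.86)(0.909)² = 2.6765 kg m².
Total I = 3.138 kg m²; total mass M = 8.84 kg.
k = √(I/M) = √(3.138/8.84) = 0.5958 m.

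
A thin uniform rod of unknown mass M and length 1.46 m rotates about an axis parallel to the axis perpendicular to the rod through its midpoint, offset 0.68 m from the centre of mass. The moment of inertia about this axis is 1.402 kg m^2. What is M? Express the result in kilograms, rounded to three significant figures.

2.19

I = I_cm + Md² = (1/12)ML² + Md² = M·[0.0833333·(1.46)² + (0.68)²] = M·0.64003.
So M = 1.402 / 0.64003 = 2.1905 kg.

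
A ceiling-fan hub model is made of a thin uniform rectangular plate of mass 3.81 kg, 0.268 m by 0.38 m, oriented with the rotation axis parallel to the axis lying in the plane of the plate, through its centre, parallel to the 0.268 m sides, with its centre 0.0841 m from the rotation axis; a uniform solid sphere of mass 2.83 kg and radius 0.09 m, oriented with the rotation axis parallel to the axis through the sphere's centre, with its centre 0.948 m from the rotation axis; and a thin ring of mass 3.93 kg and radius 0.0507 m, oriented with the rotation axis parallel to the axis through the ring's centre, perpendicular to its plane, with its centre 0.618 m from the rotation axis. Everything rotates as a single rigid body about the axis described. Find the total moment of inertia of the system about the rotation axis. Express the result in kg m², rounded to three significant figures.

4.14

Rectangular plate: I_cm = (1/12)Mb² = (1/12)(3.81)(0.38)² = 0.045847 kg m²; centre at d = 0.0841 m, so I = I_cm + Md² gives I = 0.045847 + (3.81)(0.0841)² = 0.072794 kg m².
Solid sphere: I_cm = (2/5)MR² = (2/5)(2.83)(0.09)² = 0.0091692 kg m²; centre at d = 0.948 m, so I = I_cm + Md² gives I = 0.0091692 + (2.83)(0.948)² = 2.5525 kg m².
Thin ring: I_cm = MR² = (3.93)(0.0507)² = 0.010102 kg m²; centre at d = 0.618 m, so I = I_cm + Md² gives I = 0.010102 + (3.93)(0.618)² = 1.5111 kg m².
Total I = 0.072794 + 2.5525 + 1.5111 = 4.1364 kg m².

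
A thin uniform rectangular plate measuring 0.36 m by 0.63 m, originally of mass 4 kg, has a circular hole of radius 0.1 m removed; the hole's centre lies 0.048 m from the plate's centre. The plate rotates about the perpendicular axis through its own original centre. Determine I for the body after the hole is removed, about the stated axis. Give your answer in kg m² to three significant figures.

0.171

Unpierced body about its centre: I₀ = (1/12)M(a²+b²) = (1/12)(4)[(0.36)² + (0.63)²] = 0.1755 kg m².
The removed disk has mass m = M·πr²/(ab) = (4)·π(0.1)²/(0.36·0.63) = 0.55407 kg (same uniform areal density).
Its moment of inertia about the rotation axis (parallel-axis theorem): I_hole = (1/2)mr² + md² = (1/2)(0.55407)(0.1)² + (0.55407)(0.048)² = 0.0040469 kg m².
Treating the hole as negative mass, I = I₀ − I_hole = 0.1755 − 0.0040469 = 0.17145 kg m².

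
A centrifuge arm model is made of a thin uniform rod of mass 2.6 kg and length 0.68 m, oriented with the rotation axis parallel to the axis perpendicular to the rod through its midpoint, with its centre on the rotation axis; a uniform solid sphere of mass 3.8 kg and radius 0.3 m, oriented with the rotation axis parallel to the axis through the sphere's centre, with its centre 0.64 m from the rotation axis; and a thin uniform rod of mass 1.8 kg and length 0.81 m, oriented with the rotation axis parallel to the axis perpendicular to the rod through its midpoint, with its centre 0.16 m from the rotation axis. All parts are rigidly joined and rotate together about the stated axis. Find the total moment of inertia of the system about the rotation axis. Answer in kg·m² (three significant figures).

Thin rod: I_cm = (1/12)ML² = (1/12)(2.6)(0.68)² = 0.10019 kg·m²; axis through the centre, so I = 0.10019 kg·m².
Solid sphere: I_cm = (2/5)MR² = (2/5)(3.8)(0.3)² = 0.1368 kg·m²; centre at d = 0.64 m, so I = I_cm + Md² gives I = 0.1368 + (3.8)(0.64)² = 1.6933 kg·m².
Thin rod: I_cm = (1/12)ML² = (1/12)(1.8)(0.81)² = 0.098415 kg·m²; centre at d = 0.16 m, so I = I_cm + Md² gives I = 0.098415 + (1.8)(0.16)² = 0.1445 kg·m².
Total I = 0.10019 + 1.6933 + 0.1445 = 1.938 kg·m².

1.94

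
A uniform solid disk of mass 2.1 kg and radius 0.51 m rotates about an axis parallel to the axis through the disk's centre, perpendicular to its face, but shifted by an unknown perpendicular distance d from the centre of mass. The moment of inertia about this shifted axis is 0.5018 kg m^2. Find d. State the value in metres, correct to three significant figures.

0.330

About the centre-of-mass axis, I_cm = (1/2)MR² = (1/2)(2.1)(0.51)² = 0.2731 kg m^2.
Parallel axis theorem: I = I_cm + Md², so Md² = 0.5018 − 0.2731 = 0.2287 kg m^2.
d = √(0.2287 / 2.1) = 0.33 m.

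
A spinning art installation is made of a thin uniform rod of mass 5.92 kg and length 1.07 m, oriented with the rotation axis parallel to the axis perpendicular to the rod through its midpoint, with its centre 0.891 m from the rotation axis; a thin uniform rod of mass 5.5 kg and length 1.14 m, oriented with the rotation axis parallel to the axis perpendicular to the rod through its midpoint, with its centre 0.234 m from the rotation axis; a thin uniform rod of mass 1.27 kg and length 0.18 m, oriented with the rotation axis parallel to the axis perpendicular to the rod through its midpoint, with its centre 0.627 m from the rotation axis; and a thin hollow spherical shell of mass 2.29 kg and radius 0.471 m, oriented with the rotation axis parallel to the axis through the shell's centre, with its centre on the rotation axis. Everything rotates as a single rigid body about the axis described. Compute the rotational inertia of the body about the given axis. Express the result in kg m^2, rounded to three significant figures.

Thin rod: I_cm = (1/12)ML² = (1/12)(5.92)(1.07)² = 0.56482 kg m^2; centre at d = 0.891 m, so the parallel axis theorem gives I = 0.56482 + (5.92)(0.891)² = 5.2646 kg m^2.
Thin rod: I_cm = (1/12)ML² = (1/12)(5.5)(1.14)² = 0.59565 kg m^2; centre at d = 0.234 m, so the parallel axis theorem gives I = 0.59565 + (5.5)(0.234)² = 0.89681 kg m^2.
Thin rod: I_cm = (1/12)ML² = (1/12)(1.27)(0.18)² = 0.003429 kg m^2; centre at d = 0.627 m, so the parallel axis theorem gives I = 0.003429 + (1.27)(0.627)² = 0.5027 kg m^2.
Spherical shell: I_cm = (2/3)MR² = (2/3)(2.29)(0.471)² = 0.33868 kg m^2; axis through the centre, so I = 0.33868 kg m^2.
Total I = 5.2646 + 0.89681 + 0.5027 + 0.33868 = 7.0028 kg m^2.

7.00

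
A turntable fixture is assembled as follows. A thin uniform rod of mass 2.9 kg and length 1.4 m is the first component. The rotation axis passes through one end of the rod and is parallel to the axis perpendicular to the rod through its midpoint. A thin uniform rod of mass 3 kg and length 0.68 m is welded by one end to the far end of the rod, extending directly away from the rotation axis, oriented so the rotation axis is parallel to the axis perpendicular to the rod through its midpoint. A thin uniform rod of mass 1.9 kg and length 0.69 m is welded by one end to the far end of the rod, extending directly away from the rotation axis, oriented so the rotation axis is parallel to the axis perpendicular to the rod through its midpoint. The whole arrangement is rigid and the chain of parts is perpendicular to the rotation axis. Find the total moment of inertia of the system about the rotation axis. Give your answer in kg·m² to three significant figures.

Thin rod: I_cm = (1/12)ML² = (1/12)(2.9)(1.4)² = 0.47367 kg·m²; centre at d = 0.7 m, so the parallel axis theorem gives I = 0.47367 + (2.9)(0.7)² = 1.8947 kg·m².
Thin rod: I_cm = (1/12)ML² = (1/12)(3)(0.68)² = 0.1156 kg·m²; centre at d = 0.7 + 0.7 + 0.34 = 1.74 m, so the parallel axis theorem gives I = 0.1156 + (3)(1.74)² = 9.1984 kg·m².
Thin rod: I_cm = (1/12)ML² = (1/12)(1.9)(0.69)² = 0.075382 kg·m²; centre at d = 0.7 + 0.7 + 0.34 + 0.34 + 0.345 = 2.425 m, so the parallel axis theorem gives I = 0.075382 + (1.9)(2.425)² = 11.249 kg·m².
Total I = 1.8947 + 9.1984 + 11.249 = 22.342 kg·m².

22.3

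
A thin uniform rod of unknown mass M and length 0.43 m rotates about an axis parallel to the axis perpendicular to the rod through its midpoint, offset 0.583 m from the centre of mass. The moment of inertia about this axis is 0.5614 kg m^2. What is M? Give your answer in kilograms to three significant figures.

I = I_cm + Md² = (1/12)ML² + Md² = M·[0.0833333·(0.43)² + (0.583)²] = M·0.3553.
So M = 0.5614 / 0.3553 = 1.5801 kg.

1.58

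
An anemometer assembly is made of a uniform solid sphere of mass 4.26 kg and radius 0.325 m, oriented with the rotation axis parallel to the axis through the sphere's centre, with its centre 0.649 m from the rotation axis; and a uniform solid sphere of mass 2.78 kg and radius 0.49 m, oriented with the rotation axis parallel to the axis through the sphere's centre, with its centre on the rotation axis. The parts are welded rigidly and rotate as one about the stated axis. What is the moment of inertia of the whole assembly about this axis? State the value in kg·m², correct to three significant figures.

Solid sphere: I_cm = (2/5)MR² = (2/5)(4.26)(0.325)² = 0.17999 kg·m²; centre at d = 0.649 m, so the parallel axis theorem gives I = 0.17999 + (4.26)(0.649)² = 1.9743 kg·m².
Solid sphere: I_cm = (2/5)MR² = (2/5)(2.78)(0.49)² = 0.26699 kg·m²; axis through the centre, so I = 0.26699 kg·m².
Total I = 1.9743 + 0.26699 = 2.2413 kg·m².

2.24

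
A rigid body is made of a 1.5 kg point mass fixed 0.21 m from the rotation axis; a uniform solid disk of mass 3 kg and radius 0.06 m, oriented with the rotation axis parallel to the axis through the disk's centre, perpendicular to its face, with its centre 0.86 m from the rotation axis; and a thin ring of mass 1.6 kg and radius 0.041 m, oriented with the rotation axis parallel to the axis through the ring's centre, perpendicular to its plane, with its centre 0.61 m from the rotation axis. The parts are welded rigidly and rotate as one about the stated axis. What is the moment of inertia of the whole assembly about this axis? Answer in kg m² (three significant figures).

Point mass: I_cm = 0; centre at d = 0.21 m, so I = I_cm + Md² gives I = 0 + (1.5)(0.21)² = 0.06615 kg m².
Solid disk: I_cm = (1/2)MR² = (1/2)(3)(0.06)² = 0.0054 kg m²; centre at d = 0.86 m, so I = I_cm + Md² gives I = 0.0054 + (3)(0.86)² = 2.2242 kg m².
Thin ring: I_cm = MR² = (1.6)(0.041)² = 0.0026896 kg m²; centre at d = 0.61 m, so I = I_cm + Md² gives I = 0.0026896 + (1.6)(0.61)² = 0.59805 kg m².
Total I = 0.06615 + 2.2242 + 0.59805 = 2.8884 kg m².

2.89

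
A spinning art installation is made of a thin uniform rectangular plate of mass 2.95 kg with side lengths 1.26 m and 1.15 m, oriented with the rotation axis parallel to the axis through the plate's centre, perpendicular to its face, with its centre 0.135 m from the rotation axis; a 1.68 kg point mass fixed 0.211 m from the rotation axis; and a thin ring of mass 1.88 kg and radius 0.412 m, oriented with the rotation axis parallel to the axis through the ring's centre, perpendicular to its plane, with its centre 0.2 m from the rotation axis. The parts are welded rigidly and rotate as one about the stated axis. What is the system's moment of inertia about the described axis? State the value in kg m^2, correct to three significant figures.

1.24

Rectangular plate: I_cm = (1/12)M(a²+b²) = (1/12)(2.95)[(1.26)² + (1.15)²] = 0.7154 kg m^2; centre at d = 0.135 m, so the parallel axis theorem gives I = 0.7154 + (2.95)(0.135)² = 0.76916 kg m^2.
Point mass: I_cm = 0; centre at d = 0.211 m, so the parallel axis theorem gives I = 0 + (1.68)(0.211)² = 0.074795 kg m^2.
Thin ring: I_cm = MR² = (1.88)(0.412)² = 0.31912 kg m^2; centre at d = 0.2 m, so the parallel axis theorem gives I = 0.31912 + (1.88)(0.2)² = 0.39432 kg m^2.
Total I = 0.76916 + 0.074795 + 0.39432 = 1.2383 kg m^2.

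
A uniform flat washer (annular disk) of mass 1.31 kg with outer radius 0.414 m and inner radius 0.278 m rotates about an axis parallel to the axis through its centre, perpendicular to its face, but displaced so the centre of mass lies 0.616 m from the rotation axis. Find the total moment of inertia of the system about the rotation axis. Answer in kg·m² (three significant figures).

I_cm = (1/2)M(R²+r²) = (1/2)(1.31)[(0.414)² + (0.278)²] = 0.16289 kg·m²; centre at d = 0.616 m, so I = I_cm + Md² gives I = 0.16289 + (1.31)(0.616)² = 0.65997 kg·m².

0.660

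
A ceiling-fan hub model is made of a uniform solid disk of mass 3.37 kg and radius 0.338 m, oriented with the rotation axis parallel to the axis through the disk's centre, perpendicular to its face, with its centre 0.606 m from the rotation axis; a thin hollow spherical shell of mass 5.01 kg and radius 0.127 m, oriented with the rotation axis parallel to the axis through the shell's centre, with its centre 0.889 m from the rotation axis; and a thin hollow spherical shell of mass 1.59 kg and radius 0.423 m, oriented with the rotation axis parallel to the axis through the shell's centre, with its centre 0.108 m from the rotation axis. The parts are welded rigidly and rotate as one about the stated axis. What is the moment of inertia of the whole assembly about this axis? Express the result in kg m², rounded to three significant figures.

5.65

Solid disk: I_cm = (1/2)MR² = (1/2)(3.37)(0.338)² = 0.1925 kg m²; centre at d = 0.606 m, so the parallel axis theorem gives I = 0.1925 + (3.37)(0.606)² = 1.4301 kg m².
Spherical shell: I_cm = (2/3)MR² = (2/3)(5.01)(0.127)² = 0.053871 kg m²; centre at d = 0.889 m, so the parallel axis theorem gives I = 0.053871 + (5.01)(0.889)² = 4.0134 kg m².
Spherical shell: I_cm = (2/3)MR² = (2/3)(1.59)(0.423)² = 0.18966 kg m²; centre at d = 0.108 m, so the parallel axis theorem gives I = 0.18966 + (1.59)(0.108)² = 0.20821 kg m².
Total I = 1.4301 + 4.0134 + 0.20821 = 5.6517 kg m².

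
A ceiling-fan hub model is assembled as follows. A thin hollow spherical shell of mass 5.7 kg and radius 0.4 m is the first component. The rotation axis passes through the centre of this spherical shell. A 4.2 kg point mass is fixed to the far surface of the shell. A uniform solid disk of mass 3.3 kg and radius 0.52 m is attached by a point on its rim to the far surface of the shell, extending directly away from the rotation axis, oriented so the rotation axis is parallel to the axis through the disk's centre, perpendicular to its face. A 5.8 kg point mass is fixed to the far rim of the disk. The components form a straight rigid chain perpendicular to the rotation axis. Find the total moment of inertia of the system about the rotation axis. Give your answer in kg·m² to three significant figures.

16.5

Spherical shell: I_cm = (2/3)MR² = (2/3)(5.7)(0.4)² = 0.608 kg·m²; axis through the centre, so I = 0.608 kg·m².
Point mass: I_cm = 0; centre at d = 0.4 m, so the parallel axis theorem gives I = 0 + (4.2)(0.4)² = 0.672 kg·m².
Solid disk: I_cm = (1/2)MR² = (1/2)(3.3)(0.52)² = 0.44616 kg·m²; centre at d = 0.4 + 0.52 = 0.92 m, so the parallel axis theorem gives I = 0.44616 + (3.3)(0.92)² = 3.2393 kg·m².
Point mass: I_cm = 0; centre at d = 0.4 + 0.52 + 0.52 = 1.44 m, so the parallel axis theorem gives I = 0 + (5.8)(1.44)² = 12.027 kg·m².
Total I = 0.608 + 0.672 + 3.2393 + 12.027 = 16.546 kg·m².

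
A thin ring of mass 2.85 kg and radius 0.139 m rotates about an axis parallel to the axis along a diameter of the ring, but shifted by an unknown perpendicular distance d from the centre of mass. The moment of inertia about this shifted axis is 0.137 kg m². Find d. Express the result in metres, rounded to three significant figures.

0.196

About the centre-of-mass axis, I_cm = (1/2)MR² = (1/2)(2.85)(0.139)² = 0.027532 kg m².
Parallel axis theorem: I = I_cm + Md², so Md² = 0.137 − 0.027532 = 0.10947 kg m².
d = √(0.10947 / 2.85) = 0.19598 m.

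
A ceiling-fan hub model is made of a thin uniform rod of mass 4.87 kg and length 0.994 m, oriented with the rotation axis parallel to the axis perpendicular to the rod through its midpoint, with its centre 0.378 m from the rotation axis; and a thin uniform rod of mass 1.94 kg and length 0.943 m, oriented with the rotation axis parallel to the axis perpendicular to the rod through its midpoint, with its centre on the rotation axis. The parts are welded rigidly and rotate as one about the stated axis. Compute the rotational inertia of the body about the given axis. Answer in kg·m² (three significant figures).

Thin rod: I_cm = (1/12)ML² = (1/12)(4.87)(0.994)² = 0.40098 kg·m²; centre at d = 0.378 m, so I = I_cm + Md² gives I = 0.40098 + (4.87)(0.378)² = 1.0968 kg·m².
Thin rod: I_cm = (1/12)ML² = (1/12)(1.94)(0.943)² = 0.14376 kg·m²; axis through the centre, so I = 0.14376 kg·m².
Total I = 1.0968 + 0.14376 = 1.2406 kg·m².

1.24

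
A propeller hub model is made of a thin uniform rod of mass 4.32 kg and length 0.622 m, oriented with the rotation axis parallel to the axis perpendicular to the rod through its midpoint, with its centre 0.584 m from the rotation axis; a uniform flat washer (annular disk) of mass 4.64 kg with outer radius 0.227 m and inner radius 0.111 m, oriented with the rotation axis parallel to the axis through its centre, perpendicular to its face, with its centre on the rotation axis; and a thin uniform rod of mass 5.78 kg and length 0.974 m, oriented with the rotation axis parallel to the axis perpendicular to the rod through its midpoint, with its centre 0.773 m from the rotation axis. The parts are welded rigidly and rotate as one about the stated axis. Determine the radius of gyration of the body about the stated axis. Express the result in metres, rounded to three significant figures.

Thin rod: I_cm = (1/12)ML² = (1/12)(4.32)(0.622)² = 0.13928 kg m^2; centre at d = 0.584 m, so I = I_cm + Md² gives I = 0.13928 + (4.32)(0.584)² = 1.6126 kg m^2.
Annular disk: I_cm = (1/2)M(R²+r²) = (1/2)(4.64)[(0.227)² + (0.111)²] = 0.14813 kg m^2; axis through the centre, so I = 0.14813 kg m^2.
Thin rod: I_cm = (1/12)ML² = (1/12)(5.78)(0.974)² = 0.45695 kg m^2; centre at d = 0.773 m, so I = I_cm + Md² gives I = 0.45695 + (5.78)(0.773)² = 3.9107 kg m^2.
Total I = 5.6714 kg m^2; total mass M = 14.74 kg.
k = √(I/M) = √(5.6714/14.74) = 0.62029 m.

0.620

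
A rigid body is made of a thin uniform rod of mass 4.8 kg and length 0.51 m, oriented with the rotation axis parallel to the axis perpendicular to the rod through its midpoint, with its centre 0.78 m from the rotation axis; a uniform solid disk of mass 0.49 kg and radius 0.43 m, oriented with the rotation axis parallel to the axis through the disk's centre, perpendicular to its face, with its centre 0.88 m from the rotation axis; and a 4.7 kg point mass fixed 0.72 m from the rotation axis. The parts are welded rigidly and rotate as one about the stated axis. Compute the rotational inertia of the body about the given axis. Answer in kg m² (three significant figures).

5.89

Thin rod: I_cm = (1/12)ML² = (1/12)(4.8)(0.51)² = 0.10404 kg m²; centre at d = 0.78 m, so the parallel axis theorem gives I = 0.10404 + (4.8)(0.78)² = 3.0244 kg m².
Solid disk: I_cm = (1/2)MR² = (1/2)(0.49)(0.43)² = 0.0453 kg m²; centre at d = 0.88 m, so the parallel axis theorem gives I = 0.0453 + (0.49)(0.88)² = 0.42476 kg m².
Point mass: I_cm = 0; centre at d = 0.72 m, so the parallel axis theorem gives I = 0 + (4.7)(0.72)² = 2.4365 kg m².
Total I = 3.0244 + 0.42476 + 2.4365 = 5.8856 kg m².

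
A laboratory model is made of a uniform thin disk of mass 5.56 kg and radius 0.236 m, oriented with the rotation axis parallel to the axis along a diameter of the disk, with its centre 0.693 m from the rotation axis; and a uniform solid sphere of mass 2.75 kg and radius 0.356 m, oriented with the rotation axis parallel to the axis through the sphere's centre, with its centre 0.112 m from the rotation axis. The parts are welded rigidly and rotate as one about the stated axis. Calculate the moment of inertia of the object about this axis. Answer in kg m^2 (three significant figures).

Thin disk: I_cm = (1/4)MR² = (1/4)(5.56)(0.236)² = 0.077417 kg m^2; centre at d = 0.693 m, so the parallel axis theorem gives I = 0.077417 + (5.56)(0.693)² = 2.7476 kg m^2.
Solid sphere: I_cm = (2/5)MR² = (2/5)(2.75)(0.356)² = 0.13941 kg m^2; centre at d = 0.112 m, so the parallel axis theorem gives I = 0.13941 + (2.75)(0.112)² = 0.17391 kg m^2.
Total I = 2.7476 + 0.17391 = 2.9215 kg m^2.

2.92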